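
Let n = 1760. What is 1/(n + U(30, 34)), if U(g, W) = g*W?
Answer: 1/2780 ≈ 0.00035971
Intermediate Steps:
U(g, W) = W*g
1/(n + U(30, 34)) = 1/(1760 + 34*30) = 1/(1760 + 1020) = 1/2780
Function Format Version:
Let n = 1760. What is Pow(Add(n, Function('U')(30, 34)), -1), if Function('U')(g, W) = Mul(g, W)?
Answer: Rational(1, 2780) ≈ 0.00035971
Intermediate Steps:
Function('U')(g, W) = Mul(W, g)
Pow(Add(n, Function('U')(30, 34)), -1) = Pow(Add(1760, Mul(34, 30)), -1) = Pow(Add(1760, 1020), -1) = Pow(2780, -1) = Rational(1, 2780)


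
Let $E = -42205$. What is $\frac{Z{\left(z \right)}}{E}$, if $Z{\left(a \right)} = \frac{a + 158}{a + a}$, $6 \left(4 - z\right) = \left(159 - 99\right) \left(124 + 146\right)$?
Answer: $- \frac{1269}{113784680} \approx -1.1153 \cdot 10^{-5}$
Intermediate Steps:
$z = -2696$ ($z = 4 - \frac{\left(159 - 99\right) \left(124 + 146\right)}{6} = 4 - \frac{60 \cdot 270}{6} = 4 - 2700 = -2696$)
$Z{\left(a \right)} = \frac{158 + a}{2 a}$
$\frac{Z{\left(z \right)}}{E} = \frac{\frac{1}{2} \frac{1}{-2696} \left(158 - 2696\right)}{-42205} = \frac{1}{2} \left(- \frac{1}{2696}\right) \left(-2538\right) \left(- \frac{1}{42205}\right) = \frac{1269}{2696} \left(- \frac{1}{42205}\right) = - \frac{1269}{113784680}$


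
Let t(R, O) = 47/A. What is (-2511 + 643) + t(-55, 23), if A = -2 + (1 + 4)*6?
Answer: -52257/28 ≈ -1866.3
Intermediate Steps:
A = 28 (A = -2 + 5*6 = -2 + 30 = 28)
t(R, O) = 47/28
(-2511 + 643) + t(-55, 23) = (-2511 + 643) + 47/28 = -1868 + 47/28 = -52257/28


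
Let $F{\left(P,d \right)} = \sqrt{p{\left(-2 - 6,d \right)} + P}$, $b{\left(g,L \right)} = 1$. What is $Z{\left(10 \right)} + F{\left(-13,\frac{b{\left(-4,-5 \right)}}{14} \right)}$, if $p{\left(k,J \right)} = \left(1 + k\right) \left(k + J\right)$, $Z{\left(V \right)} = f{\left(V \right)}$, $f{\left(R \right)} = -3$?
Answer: $-3 + \frac{\sqrt{170}}{2} \approx 3.5192$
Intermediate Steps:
$Z{\left(V \right)} = -3$
$p{\left(k,J \right)} = \left(1 + k\right) \left(J + k\right)$
$F{\left(P,d \right)} = \sqrt{56 + P - 7 d}$ ($F{\left(P,d \right)} = \sqrt{\left(d - 8 + \left(-2 - 6\right)^{2} + d \left(-2 - 6\right)\right) + P} = \sqrt{\left(d - 8 + \left(-8\right)^{2} + d \left(-8\right)\right) + P} = \sqrt{\left(d - 8 + 64 - 8 d\right) + P} = \sqrt{\left(56 - 7 d\right) + P} = \sqrt{56 + P - 7 d}$)
$Z{\left(10 \right)} + F{\left(-13,\frac{b{\left(-4,-5 \right)}}{14} \right)} = -3 + \sqrt{56 - 13 - 7 \cdot 1 \cdot \frac{1}{14}} = -3 + \sqrt{56 - 13 - \frac{1}{2}} = -3 + \sqrt{\frac{85}{2}} = -3 + \frac{\sqrt{170}}{2}$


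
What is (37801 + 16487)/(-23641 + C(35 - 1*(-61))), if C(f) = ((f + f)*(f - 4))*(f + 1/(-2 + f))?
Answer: 2551536/78597673 ≈ 0.032463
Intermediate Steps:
C(f) = 2*f*(-4 + f)*(f + 1/(-2 + f)) (C(f) = ((2*f)*(-4 + f))*(f + 1/(-2 + f)) = (2*f*(-4 + f))*(f + 1/(-2 + f)) = 2*f*(-4 + f)*(f + 1/(-2 + f)))
(37801 + 16487)/(-23641 + C(35 - 1*(-61))) = (37801 + 16487)/(-23641 + 2*(35 - 1*(-61))*(-4 + (35 - 1*(-61))**3 - 6*(35 - 1*(-61))**2 + 9*(35 - 1*(-61)))/(-2 + (35 - 1*(-61)))) = 54288/(-23641 + 2*(35 + 61)*(-4 + (35 + 61)**3 - 6*(35 + 61)**2 + 9*(35 + 61))/(-2 + (35 + 61))) = 54288/(-23641 + 2*96*(-4 + 96**3 - 6*96**2 + 9*96)/(-2 + 96)) = 54288/(-23641 + 2*96*(-4 + 884736 - 6*9216 + 864)/94) = 54288/(-23641 + 2*96*(1/94)*(-4 + 884736 - 55296 + 864)) = 54288/(-23641 + 2*96*(1/94)*830300) = 54288/(-23641 + 79708800/47) = 54288/(78597673/47) = 54288*(47/78597673) = 2551536/78597673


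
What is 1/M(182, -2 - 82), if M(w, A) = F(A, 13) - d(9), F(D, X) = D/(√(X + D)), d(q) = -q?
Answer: 71/1423 - 28*I*√71/4269 ≈ 0.049895 - 0.055266*I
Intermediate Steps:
F(D, X) = D/√(D + X) (F(D, X) = D/(√(D + X)) = D/√(D + X))
M(w, A) = 9 + A/√(13 + A) (M(w, A) = A/√(A + 13) - (-1)*9 = A/√(13 + A) - 1*(-9) = A/√(13 + A) + 9 = 9 + A/√(13 + A))
1/M(182, -2 - 82) = 1/(9 + (-2 - 82)/√(13 + (-2 - 82))) = 1/(9 - 84/√(13 - 84)) = 1/(9 - (-84)*I*√71/71) = 1/(9 + 84*I*√71/71)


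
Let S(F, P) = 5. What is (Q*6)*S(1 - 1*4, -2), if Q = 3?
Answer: 90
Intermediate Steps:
(Q*6)*S(1 - 1*4, -2) = (3*6)*5 = 18*5 = 90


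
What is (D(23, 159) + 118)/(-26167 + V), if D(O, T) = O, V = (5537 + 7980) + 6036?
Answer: -141/6614 ≈ -0.021318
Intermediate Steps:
V = 19553 (V = 13517 + 6036 = 19553)
(D(23, 159) + 118)/(-26167 + V) = (23 + 118)/(-26167 + 19553) = 141/(-6614) = 141*(-1/6614) = -141/6614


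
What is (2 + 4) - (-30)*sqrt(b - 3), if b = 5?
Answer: 6 + 30*sqrt(2) ≈ 48.426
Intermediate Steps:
(2 + 4) - (-30)*sqrt(b - 3) = (2 + 4) - (-30)*sqrt(5 - 3) = 6 - (-30)*sqrt(2) = 6 + 30*sqrt(2)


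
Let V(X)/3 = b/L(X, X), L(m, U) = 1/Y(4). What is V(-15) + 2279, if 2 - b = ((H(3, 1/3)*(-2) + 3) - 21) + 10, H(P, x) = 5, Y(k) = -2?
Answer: 2159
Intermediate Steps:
L(m, U) = -½ (L(m, U) = 1/(-2) = -½)
b = 20 (b = 2 - (((5*(-2) + 3) - 21) + 10) = 2 - (((-10 + 3) - 21) + 10) = 2 - ((-7 - 21) + 10) = 2 - (-28 + 10) = 2 - 1*(-18) = 2 + 18 = 20)
V(X) = -120 (V(X) = 3*(20/(-½)) = 3*(20*(-2)) = 3*(-40) = -120)
V(-15) + 2279 = -120 + 2279 = 2159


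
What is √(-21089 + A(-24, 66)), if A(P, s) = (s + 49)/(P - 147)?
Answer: I*√68520346/57 ≈ 145.22*I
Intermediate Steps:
A(P, s) = (49 + s)/(-147 + P)
√(-21089 + A(-24, 66)) = √(-21089 + (49 + 66)/(-147 - 24)) = √(-21089 + 115/(-171)) = √(-21089 - 1/171*115) = √(-21089 - 115/171) = √(-3606334/171) = I*√68520346/57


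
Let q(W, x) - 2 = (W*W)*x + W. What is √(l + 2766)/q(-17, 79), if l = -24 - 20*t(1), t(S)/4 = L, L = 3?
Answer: 3*√278/22816 ≈ 0.0021923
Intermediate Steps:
t(S) = 12 (t(S) = 4*3 = 12)
l = -264 (l = -24 - 20*12 = -24 - 240 = -264)
q(W, x) = 2 + W + x*W² (q(W, x) = 2 + ((W*W)*x + W) = 2 + (W²*x + W) = 2 + (x*W² + W) = 2 + (W + x*W²) = 2 + W + x*W²)
√(l + 2766)/q(-17, 79) = √(-264 + 2766)/(2 - 17 + 79*(-17)²) = √2502/(2 - 17 + 79*289) = (3*√278)/(2 - 17 + 22831) = (3*√278)/22816 = (3*√278)*(1/22816) = 3*√278/22816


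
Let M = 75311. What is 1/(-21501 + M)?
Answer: 1/53810 ≈ 1.8584e-5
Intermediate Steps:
1/(-21501 + M) = 1/(-21501 + 75311) = 1/53810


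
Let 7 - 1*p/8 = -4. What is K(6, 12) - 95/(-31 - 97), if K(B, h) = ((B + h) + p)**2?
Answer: 1438303/128 ≈ 11237.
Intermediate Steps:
p = 88 (p = 56 - 8*(-4) = 56 + 32 = 88)
K(B, h) = (88 + B + h)**2 (K(B, h) = ((B + h) + 88)**2 = (88 + B + h)**2)
K(6, 12) - 95/(-31 - 97) = (88 + 6 + 12)**2 - 95/(-31 - 97) = 106**2 - 95/(-128) = 11236 - 1/128*(-95) = 11236 + 95/128 = 1438303/128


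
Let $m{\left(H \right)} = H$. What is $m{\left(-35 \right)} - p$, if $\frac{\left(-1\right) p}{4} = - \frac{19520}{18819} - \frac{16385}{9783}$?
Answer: $- \frac{937885955}{20456253} \approx -45.848$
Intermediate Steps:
$p = \frac{221917100}{20456253}$ ($p = - 4 \left(- \frac{19520}{18819} - \frac{16385}{9783}\right) = \left(-4\right) \left(- \frac{55479275}{20456253}\right) = \frac{221917100}{20456253} \approx 10.848$)
$m{\left(-35 \right)} - p = -35 - \frac{221917100}{20456253} = - \frac{937885955}{20456253}$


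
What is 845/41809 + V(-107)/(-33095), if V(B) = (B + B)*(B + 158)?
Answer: 484268701/1383668855 ≈ 0.34999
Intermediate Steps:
V(B) = 2*B*(158 + B) (V(B) = (2*B)*(158 + B) = 2*B*(158 + B))
845/41809 + V(-107)/(-33095) = 845/41809 + (2*(-107)*(158 - 107))/(-33095) = 845*(1/41809) + (2*(-107)*51)*(-1/33095) = 845/41809 - 10914*(-1/33095) = 845/41809 + 10914/33095 = 484268701/1383668855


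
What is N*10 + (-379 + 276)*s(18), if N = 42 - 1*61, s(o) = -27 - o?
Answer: 4445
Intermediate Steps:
N = -19 (N = 42 - 61 = -19)
N*10 + (-379 + 276)*s(18) = -19*10 + (-379 + 276)*(-27 - 1*18) = -190 - 103*(-27 - 18) = -190 - 103*(-45) = -190 + 4635 = 4445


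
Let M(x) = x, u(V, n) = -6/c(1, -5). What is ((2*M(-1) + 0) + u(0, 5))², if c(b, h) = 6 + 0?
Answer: 9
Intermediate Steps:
c(b, h) = 6
u(V, n) = -1 (u(V, n) = -6/6 = -6*⅙ = -1)
((2*M(-1) + 0) + u(0, 5))² = ((2*(-1) + 0) - 1)² = ((-2 + 0) - 1)² = (-2 - 1)² = (-3)² = 9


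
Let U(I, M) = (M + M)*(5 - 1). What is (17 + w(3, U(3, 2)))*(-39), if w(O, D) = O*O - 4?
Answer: -858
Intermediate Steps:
U(I, M) = 8*M (U(I, M) = (2*M)*4 = 8*M)
w(O, D) = -4 + O² (w(O, D) = O² - 4 = -4 + O²)
(17 + w(3, U(3, 2)))*(-39) = (17 + (-4 + 3²))*(-39) = (17 + (-4 + 9))*(-39) = (17 + 5)*(-39) = 22*(-39) = -858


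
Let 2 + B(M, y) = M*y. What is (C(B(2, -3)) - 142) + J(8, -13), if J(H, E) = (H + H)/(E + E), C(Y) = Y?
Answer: -1958/13 ≈ -150.62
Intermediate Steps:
B(M, y) = -2 + M*y
J(H, E) = H/E (J(H, E) = (2*H)/((2*E)) = (2*H)*(1/(2*E)) = H/E)
(C(B(2, -3)) - 142) + J(8, -13) = ((-2 + 2*(-3)) - 142) + 8/(-13) = ((-2 - 6) - 142) + 8*(-1/13) = (-8 - 142) - 8/13 = -150 - 8/13 = -1958/13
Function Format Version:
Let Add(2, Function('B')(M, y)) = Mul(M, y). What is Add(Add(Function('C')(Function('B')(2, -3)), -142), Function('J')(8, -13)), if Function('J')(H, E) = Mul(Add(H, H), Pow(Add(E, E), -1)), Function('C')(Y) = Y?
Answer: Rational(-1958, 13) ≈ -150.62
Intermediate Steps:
Function('B')(M, y) = Add(-2, Mul(M, y))
Function('J')(H, E) = Mul(H, Pow(E, -1)) (Function('J')(H, E) = Mul(Mul(2, H), Pow(Mul(2, E), -1)) = Mul(Mul(2, H), Mul(Rational(1, 2), Pow(E, -1))) = Mul(H, Pow(E, -1)))
Add(Add(Function('C')(Function('B')(2, -3)), -142), Function('J')(8, -13)) = Add(Add(Add(-2, Mul(2, -3)), -142), Mul(8, Pow(-13, -1))) = Add(Add(Add(-2, -6), -142), Mul(8, Rational(-1, 13))) = Add(Add(-8, -142), Rational(-8, 13)) = Add(-150, Rational(-8, 13)) = Rational(-1958, 13)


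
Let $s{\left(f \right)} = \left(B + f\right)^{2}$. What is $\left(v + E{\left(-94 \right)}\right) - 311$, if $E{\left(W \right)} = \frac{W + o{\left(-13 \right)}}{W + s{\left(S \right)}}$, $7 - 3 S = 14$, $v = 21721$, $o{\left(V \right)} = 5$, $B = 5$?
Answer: $\frac{16743421}{782} \approx 21411.0$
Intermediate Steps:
$S = - \frac{7}{3}$ ($S = \frac{7}{3} - \frac{14}{3} = - \frac{7}{3} \approx -2.3333$)
$s{\left(f \right)} = \left(5 + f\right)^{2}$
$E{\left(W \right)} = \frac{5 + W}{\frac{64}{9} + W}$ ($E{\left(W \right)} = \frac{W + 5}{W + \left(5 - \frac{7}{3}\right)^{2}} = \frac{5 + W}{W + \left(\frac{8}{3}\right)^{2}} = \frac{5 + W}{W + \frac{64}{9}} = \frac{5 + W}{\frac{64}{9} + W}$)
$\left(v + E{\left(-94 \right)}\right) - 311 = \left(21721 + \frac{9 \left(5 - 94\right)}{64 + 9 \left(-94\right)}\right) - 311 = \left(21721 + 9 \frac{1}{64 - 846} \left(-89\right)\right) - 311 = \left(21721 + 9 \frac{1}{-782} \left(-89\right)\right) - 311 = \left(21721 + 9 \left(- \frac{1}{782}\right) \left(-89\right)\right) - 311 = \left(21721 + \frac{801}{782}\right) - 311 = \frac{16986623}{782} - 311 = \frac{16743421}{782}$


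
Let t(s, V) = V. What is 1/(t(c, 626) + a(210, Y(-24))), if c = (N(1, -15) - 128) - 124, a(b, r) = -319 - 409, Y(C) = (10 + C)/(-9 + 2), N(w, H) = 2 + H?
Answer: -1/102 ≈ -0.0098039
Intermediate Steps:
Y(C) = -10/7 - C/7 (Y(C) = (10 + C)/(-7) = (10 + C)*(-⅐) = -10/7 - C/7)
a(b, r) = -728
c = -265 (c = ((2 - 15) - 128) - 124 = (-13 - 128) - 124 = -141 - 124 = -265)
1/(t(c, 626) + a(210, Y(-24))) = 1/(626 - 728) = 1/(-102) = -1/102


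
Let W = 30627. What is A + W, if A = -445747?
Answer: -415120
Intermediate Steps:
A + W = -445747 + 30627 = -415120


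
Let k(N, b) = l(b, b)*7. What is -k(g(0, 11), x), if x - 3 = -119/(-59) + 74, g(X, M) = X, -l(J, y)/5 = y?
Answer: 163170/59 ≈ 2765.6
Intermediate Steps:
l(J, y) = -5*y
x = 4662/59 (x = 3 + (-119/(-59) + 74) = 3 + (-119*(-1/59) + 74) = 3 + (119/59 + 74) = 3 + 4485/59 = 4662/59 ≈ 79.017)
k(N, b) = -35*b (k(N, b) = -5*b*7 = -35*b)
-k(g(0, 11), x) = -(-35)*4662/59 = -1*(-163170/59) = 163170/59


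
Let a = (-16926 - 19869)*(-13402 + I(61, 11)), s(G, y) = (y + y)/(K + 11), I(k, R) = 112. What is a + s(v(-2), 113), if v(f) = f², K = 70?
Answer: 39609449776/81 ≈ 4.8901e+8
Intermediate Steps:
s(G, y) = 2*y/81 (s(G, y) = (y + y)/(70 + 11) = (2*y)/81 = (2*y)*(1/81) = 2*y/81)
a = 489005550 (a = (-16926 - 19869)*(-13402 + 112) = -36795*(-13290) = 489005550)
a + s(v(-2), 113) = 489005550 + (2/81)*113 = 489005550 + 226/81 = 39609449776/81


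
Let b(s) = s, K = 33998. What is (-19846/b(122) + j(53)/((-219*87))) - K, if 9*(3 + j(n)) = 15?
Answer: -119107981115/3486699 ≈ -34161.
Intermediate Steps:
j(n) = -4/3 (j(n) = -3 + (1/9)*15 = -3 + 5/3 = -4/3)
(-19846/b(122) + j(53)/((-219*87))) - K = (-19846/122 - 4/(3*((-219*87)))) - 1*33998 = (-19846*1/122 - 4/3/(-19053)) - 33998 = (-9923/61 - 4/3*(-1/19053)) - 33998 = (-9923/61 + 4/57159) - 33998 = -567188513/3486699 - 33998 = -119107981115/3486699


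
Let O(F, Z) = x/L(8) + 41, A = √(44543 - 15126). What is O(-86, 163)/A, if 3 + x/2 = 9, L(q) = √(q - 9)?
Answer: √29417*(41 - 12*I)/29417 ≈ 0.23905 - 0.069965*I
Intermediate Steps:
A = √29417 ≈ 171.51
L(q) = √(-9 + q)
x = 12 (x = -6 + 2*9 = -6 + 18 = 12)
O(F, Z) = 41 - 12*I (O(F, Z) = 12/(√(-9 + 8)) + 41 = 12/(√(-1)) + 41 = 12/I + 41 = 12*(-I) + 41 = -12*I + 41 = 41 - 12*I)
O(-86, 163)/A = (41 - 12*I)/(√29417) = (41 - 12*I)*(√29417/29417) = √29417*(41 - 12*I)/29417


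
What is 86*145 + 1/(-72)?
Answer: 897839/72 ≈ 12470.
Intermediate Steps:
86*145 + 1/(-72) = 12470 - 1/72 = 897839/72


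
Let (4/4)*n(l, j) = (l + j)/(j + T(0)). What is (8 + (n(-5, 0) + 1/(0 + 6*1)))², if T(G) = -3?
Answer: 3481/36 ≈ 96.694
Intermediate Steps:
n(l, j) = (j + l)/(-3 + j) (n(l, j) = (l + j)/(j - 3) = (j + l)/(-3 + j))
(8 + (n(-5, 0) + 1/(0 + 6*1)))² = (8 + ((0 - 5)/(-3 + 0) + 1/(0 + 6*1)))² = (8 + (-5/(-3) + 1/(0 + 6)))² = (8 + (-⅓*(-5) + 1/6))² = (8 + (5/3 + ⅙))² = (8 + 11/6)² = (59/6)² = 3481/36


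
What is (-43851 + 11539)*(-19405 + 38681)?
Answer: -622846112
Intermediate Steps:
(-43851 + 11539)*(-19405 + 38681) = -32312*19276 = -622846112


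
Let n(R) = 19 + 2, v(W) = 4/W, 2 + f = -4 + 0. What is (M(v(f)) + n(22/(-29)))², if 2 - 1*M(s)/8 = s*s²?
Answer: 1129969/729 ≈ 1550.0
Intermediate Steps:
f = -6 (f = -2 + (-4 + 0) = -2 - 4 = -6)
n(R) = 21
M(s) = 16 - 8*s³ (M(s) = 16 - 8*s*s² = 16 - 8*s³)
(M(v(f)) + n(22/(-29)))² = ((16 - 8*(4/(-6))³) + 21)² = ((16 - 8*(4*(-⅙))³) + 21)² = ((16 - 8*(-⅔)³) + 21)² = ((16 - 8*(-8/27)) + 21)² = ((16 + 64/27) + 21)² = (496/27 + 21)² = (1063/27)² = 1129969/729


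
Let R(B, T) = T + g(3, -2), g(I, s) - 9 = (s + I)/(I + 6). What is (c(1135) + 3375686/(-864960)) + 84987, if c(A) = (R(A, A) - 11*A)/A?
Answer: 25026183808901/294518880 ≈ 84973.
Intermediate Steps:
g(I, s) = 9 + (I + s)/(6 + I) (g(I, s) = 9 + (s + I)/(I + 6) = 9 + (I + s)/(6 + I))
R(B, T) = 82/9 + T (R(B, T) = T + (54 - 2 + 10*3)/(6 + 3) = T + (54 - 2 + 30)/9 = T + (⅑)*82 = T + 82/9 = 82/9 + T)
c(A) = (82/9 - 10*A)/A (c(A) = ((82/9 + A) - 11*A)/A = (82/9 - 10*A)/A)
(c(1135) + 3375686/(-864960)) + 84987 = ((-10 + (82/9)/1135) + 3375686/(-864960)) + 84987 = ((-10 + (82/9)*(1/1135)) + 3375686*(-1/864960)) + 84987 = ((-10 + 82/10215) - 1687843/432480) + 84987 = (-102068/10215 - 1687843/432480) + 84987 = -4092245659/294518880 + 84987 = 25026183808901/294518880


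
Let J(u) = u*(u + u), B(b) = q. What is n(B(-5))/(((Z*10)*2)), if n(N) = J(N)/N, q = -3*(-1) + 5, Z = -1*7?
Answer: -4/35 ≈ -0.11429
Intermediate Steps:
Z = -7
q = 8 (q = 3 + 5 = 8)
B(b) = 8
J(u) = 2*u² (J(u) = u*(2*u) = 2*u²)
n(N) = 2*N (n(N) = (2*N²)/N = 2*N)
n(B(-5))/(((Z*10)*2)) = (2*8)/((-7*10*2)) = 16/((-70*2)) = 16/(-140) = 16*(-1/140) = -4/35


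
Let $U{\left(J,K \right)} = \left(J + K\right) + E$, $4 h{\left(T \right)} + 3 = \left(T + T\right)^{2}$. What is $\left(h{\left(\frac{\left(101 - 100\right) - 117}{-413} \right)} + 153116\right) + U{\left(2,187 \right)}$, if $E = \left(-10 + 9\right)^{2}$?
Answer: $\frac{104596546573}{682276} \approx 1.5331 \cdot 10^{5}$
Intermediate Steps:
$E = 1$ ($E = \left(-1\right)^{2} = 1$)
$h{\left(T \right)} = - \frac{3}{4} + T^{2}$ ($h{\left(T \right)} = - \frac{3}{4} + \frac{\left(T + T\right)^{2}}{4} = - \frac{3}{4} + \frac{\left(2 T\right)^{2}}{4} = - \frac{3}{4} + \frac{4 T^{2}}{4} = - \frac{3}{4} + T^{2}$)
$U{\left(J,K \right)} = 1 + J + K$ ($U{\left(J,K \right)} = \left(J + K\right) + 1 = 1 + J + K$)
$\left(h{\left(\frac{\left(101 - 100\right) - 117}{-413} \right)} + 153116\right) + U{\left(2,187 \right)} = \left(\left(- \frac{3}{4} + \left(\frac{\left(101 - 100\right) - 117}{-413}\right)^{2}\right) + 153116\right) + \left(1 + 2 + 187\right) = \left(\left(- \frac{3}{4} + \left(\left(1 - 117\right) \left(- \frac{1}{413}\right)\right)^{2}\right) + 153116\right) + 190 = \left(\left(- \frac{3}{4} + \left(\left(-116\right) \left(- \frac{1}{413}\right)\right)^{2}\right) + 153116\right) + 190 = \left(\left(- \frac{3}{4} + \left(\frac{116}{413}\right)^{2}\right) + 153116\right) + 190 = \left(\left(- \frac{3}{4} + \frac{13456}{170569}\right) + 153116\right) + 190 = \left(- \frac{457883}{682276} + 153116\right) + 190 = \frac{104466914133}{682276} + 190 = \frac{104596546573}{682276}$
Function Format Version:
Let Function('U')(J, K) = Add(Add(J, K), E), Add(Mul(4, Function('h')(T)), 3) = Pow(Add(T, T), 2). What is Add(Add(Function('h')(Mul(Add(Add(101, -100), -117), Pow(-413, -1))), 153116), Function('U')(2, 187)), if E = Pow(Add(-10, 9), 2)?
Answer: Rational(104596546573, 682276) ≈ 1.5331e+5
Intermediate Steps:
E = 1 (E = Pow(-1, 2) = 1)
Function('h')(T) = Add(Rational(-3, 4), Pow(T, 2)) (Function('h')(T) = Add(Rational(-3, 4), Mul(Rational(1, 4), Pow(Add(T, T), 2))) = Add(Rational(-3, 4), Mul(Rational(1, 4), Pow(Mul(2, T), 2))) = Add(Rational(-3, 4), Mul(Rational(1, 4), Mul(4, Pow(T, 2)))) = Add(Rational(-3, 4), Pow(T, 2)))
Function('U')(J, K) = Add(1, J, K) (Function('U')(J, K) = Add(Add(J, K), 1) = Add(1, J, K))
Add(Add(Function('h')(Mul(Add(Add(101, -100), -117), Pow(-413, -1))), 153116), Function('U')(2, 187)) = Add(Add(Add(Rational(-3, 4), Pow(Mul(Add(Add(101, -100), -117), Pow(-413, -1)), 2)), 153116), Add(1, 2, 187)) = Add(Add(Add(Rational(-3, 4), Pow(Mul(Add(1, -117), Rational(-1, 413)), 2)), 153116), 190) = Add(Add(Add(Rational(-3, 4), Pow(Mul(-116, Rational(-1, 413)), 2)), 153116), 190) = Add(Add(Add(Rational(-3, 4), Pow(Rational(116, 413), 2)), 153116), 190) = Add(Add(Add(Rational(-3, 4), Rational(13456, 170569)), 153116), 190) = Add(Add(Rational(-457883, 682276), 153116), 190) = Add(Rational(104466914133, 682276), 190) = Rational(104596546573, 682276)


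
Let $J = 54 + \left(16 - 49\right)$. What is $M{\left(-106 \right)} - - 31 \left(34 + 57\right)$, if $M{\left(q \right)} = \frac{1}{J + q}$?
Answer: $\frac{239784}{85} \approx 2821.0$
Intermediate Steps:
$J = 21$ ($J = 54 - 33 = 21$)
$M{\left(q \right)} = \frac{1}{21 + q}$
$M{\left(-106 \right)} - - 31 \left(34 + 57\right) = \frac{1}{21 - 106} - - 31 \left(34 + 57\right) = \frac{1}{-85} - \left(-31\right) 91 = - \frac{1}{85} - -2821 = - \frac{1}{85} + 2821 = \frac{239784}{85}$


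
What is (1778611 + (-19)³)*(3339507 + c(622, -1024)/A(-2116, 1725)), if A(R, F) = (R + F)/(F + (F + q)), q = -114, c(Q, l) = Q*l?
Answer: 6078064414056840/391 ≈ 1.5545e+13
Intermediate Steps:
A(R, F) = (F + R)/(-114 + 2*F) (A(R, F) = (R + F)/(F + (F - 114)) = (F + R)/(F + (-114 + F)) = (F + R)/(-114 + 2*F))
(1778611 + (-19)³)*(3339507 + c(622, -1024)/A(-2116, 1725)) = (1778611 + (-19)³)*(3339507 + (622*(-1024))/(((1725 - 2116)/(2*(-57 + 1725))))) = (1778611 - 6859)*(3339507 - 636928/((½)*(-391)/1668)) = 1771752*(3339507 - 636928/((½)*(1/1668)*(-391))) = 1771752*(3339507 - 636928/(-391/3336)) = 1771752*(3339507 - 636928*(-3336/391)) = 1771752*(3339507 + 2124791808/391) = 1771752*(3430539045/391) = 6078064414056840/391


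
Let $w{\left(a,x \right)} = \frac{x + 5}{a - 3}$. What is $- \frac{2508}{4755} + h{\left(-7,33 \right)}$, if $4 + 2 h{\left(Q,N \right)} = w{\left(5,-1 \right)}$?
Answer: $- \frac{2421}{1585} \approx -1.5274$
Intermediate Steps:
$w{\left(a,x \right)} = \frac{5 + x}{-3 + a}$ ($w{\left(a,x \right)} = \frac{5 + x}{a - 3} = \frac{5 + x}{-3 + a}$)
$h{\left(Q,N \right)} = -1$ ($h{\left(Q,N \right)} = -2 + \frac{\frac{1}{-3 + 5} \left(5 - 1\right)}{2} = -2 + \frac{\frac{1}{2} \cdot 4}{2} = -2 + \frac{1}{2} \cdot 2 = -2 + 1 = -1$)
$- \frac{2508}{4755} + h{\left(-7,33 \right)} = - \frac{2508}{4755} - 1 = \left(-2508\right) \frac{1}{4755} - 1 = - \frac{836}{1585} - 1 = - \frac{2421}{1585}$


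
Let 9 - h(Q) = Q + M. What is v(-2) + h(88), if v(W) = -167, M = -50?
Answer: -196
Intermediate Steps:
h(Q) = 59 - Q (h(Q) = 9 - (Q - 50) = 9 - (-50 + Q) = 9 + (50 - Q) = 59 - Q)
v(-2) + h(88) = -167 + (59 - 1*88) = -167 + (59 - 88) = -167 - 29 = -196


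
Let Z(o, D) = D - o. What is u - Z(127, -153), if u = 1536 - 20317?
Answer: -18501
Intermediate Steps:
u = -18781
u - Z(127, -153) = -18781 - (-153 - 1*127) = -18781 - (-153 - 127) = -18781 - 1*(-280) = -18781 + 280 = -18501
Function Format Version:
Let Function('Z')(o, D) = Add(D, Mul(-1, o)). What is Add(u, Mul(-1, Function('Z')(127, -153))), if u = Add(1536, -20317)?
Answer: -18501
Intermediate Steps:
u = -18781
Add(u, Mul(-1, Function('Z')(127, -153))) = Add(-18781, Mul(-1, Add(-153, Mul(-1, 127)))) = Add(-18781, Mul(-1, Add(-153, -127))) = Add(-18781, Mul(-1, -280)) = Add(-18781, 280) = -18501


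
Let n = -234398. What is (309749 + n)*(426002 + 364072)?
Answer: 59532865974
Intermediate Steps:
(309749 + n)*(426002 + 364072) = (309749 - 234398)*(426002 + 364072) = 75351*790074 = 59532865974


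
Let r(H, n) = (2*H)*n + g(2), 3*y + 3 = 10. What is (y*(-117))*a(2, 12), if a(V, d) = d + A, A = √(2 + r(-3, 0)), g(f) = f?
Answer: -3822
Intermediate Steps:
y = 7/3 (y = -1 + (⅓)*10 = -1 + 10/3 = 7/3 ≈ 2.3333)
r(H, n) = 2 + 2*H*n (r(H, n) = (2*H)*n + 2 = 2*H*n + 2 = 2 + 2*H*n)
A = 2 (A = √(2 + (2 + 2*(-3)*0)) = √(2 + (2 + 0)) = √(2 + 2) = √4 = 2)
a(V, d) = 2 + d (a(V, d) = d + 2 = 2 + d)
(y*(-117))*a(2, 12) = ((7/3)*(-117))*(2 + 12) = -273*14 = -3822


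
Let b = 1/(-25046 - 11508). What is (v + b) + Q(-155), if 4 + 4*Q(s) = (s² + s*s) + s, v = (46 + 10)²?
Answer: 1104570493/73108 ≈ 15109.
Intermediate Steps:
v = 3136 (v = 56² = 3136)
b = -1/36554 (b = 1/(-36554) = -1/36554 ≈ -2.7357e-5)
Q(s) = -1 + s²/2 + s/4 (Q(s) = -1 + ((s² + s*s) + s)/4 = -1 + ((s² + s²) + s)/4 = -1 + (2*s² + s)/4 = -1 + (s + 2*s²)/4 = -1 + (s²/2 + s/4) = -1 + s²/2 + s/4)
(v + b) + Q(-155) = (3136 - 1/36554) + (-1 + (½)*(-155)² + (¼)*(-155)) = 114633343/36554 + (-1 + (½)*24025 - 155/4) = 114633343/36554 + (-1 + 24025/2 - 155/4) = 114633343/36554 + 47891/4 = 1104570493/73108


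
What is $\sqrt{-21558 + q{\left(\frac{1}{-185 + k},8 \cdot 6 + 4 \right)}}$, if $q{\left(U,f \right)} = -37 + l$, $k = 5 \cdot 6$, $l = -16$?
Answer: $i \sqrt{21611} \approx 147.01 i$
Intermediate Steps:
$k = 30$
$q{\left(U,f \right)} = -53$ ($q{\left(U,f \right)} = -37 - 16 = -53$)
$\sqrt{-21558 + q{\left(\frac{1}{-185 + k},8 \cdot 6 + 4 \right)}} = \sqrt{-21558 - 53} = \sqrt{-21611} = i \sqrt{21611}$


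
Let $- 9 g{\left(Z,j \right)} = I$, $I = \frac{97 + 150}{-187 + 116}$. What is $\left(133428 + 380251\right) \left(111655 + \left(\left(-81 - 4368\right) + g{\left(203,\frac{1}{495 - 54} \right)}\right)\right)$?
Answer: $\frac{35189518767199}{639} \approx 5.507 \cdot 10^{10}$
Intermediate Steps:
$I = - \frac{247}{71}$ ($I = \frac{247}{-71} = 247 \left(- \frac{1}{71}\right) = - \frac{247}{71} \approx -3.4789$)
$g{\left(Z,j \right)} = \frac{247}{639}$ ($g{\left(Z,j \right)} = \left(- \frac{1}{9}\right) \left(- \frac{247}{71}\right) = \frac{247}{639}$)
$\left(133428 + 380251\right) \left(111655 + \left(\left(-81 - 4368\right) + g{\left(203,\frac{1}{495 - 54} \right)}\right)\right) = \left(133428 + 380251\right) \left(111655 + \left(\left(-81 - 4368\right) + \frac{247}{639}\right)\right) = 513679 \left(111655 + \left(\left(-81 - 4368\right) + \frac{247}{639}\right)\right) = 513679 \left(111655 + \left(-4449 + \frac{247}{639}\right)\right) = 513679 \left(111655 - \frac{2842664}{639}\right) = 513679 \cdot \frac{68504881}{639} = \frac{35189518767199}{639}$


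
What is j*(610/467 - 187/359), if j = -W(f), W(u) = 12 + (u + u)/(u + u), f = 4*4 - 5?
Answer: -1711593/167653 ≈ -10.209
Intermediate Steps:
f = 11 (f = 16 - 5 = 11)
W(u) = 13 (W(u) = 12 + (2*u)/((2*u)) = 12 + (2*u)*(1/(2*u)) = 12 + 1 = 13)
j = -13 (j = -1*13 = -13)
j*(610/467 - 187/359) = -13*(610/467 - 187/359) = -13*131661/167653 = -1711593/167653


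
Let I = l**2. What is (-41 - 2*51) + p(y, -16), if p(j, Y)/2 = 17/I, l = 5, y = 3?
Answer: -3541/25 ≈ -141.64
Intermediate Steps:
I = 25 (I = 5**2 = 25)
p(j, Y) = 34/25 (p(j, Y) = 2*(17/25) = 34/25)
(-41 - 2*51) + p(y, -16) = (-41 - 2*51) + 34/25 = (-41 - 102) + 34/25 = -143 + 34/25 = -3541/25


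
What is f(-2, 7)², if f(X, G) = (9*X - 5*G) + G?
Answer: 2116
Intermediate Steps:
f(X, G) = -4*G + 9*X (f(X, G) = (-5*G + 9*X) + G = -4*G + 9*X)
f(-2, 7)² = (-4*7 + 9*(-2))² = (-28 - 18)² = (-46)² = 2116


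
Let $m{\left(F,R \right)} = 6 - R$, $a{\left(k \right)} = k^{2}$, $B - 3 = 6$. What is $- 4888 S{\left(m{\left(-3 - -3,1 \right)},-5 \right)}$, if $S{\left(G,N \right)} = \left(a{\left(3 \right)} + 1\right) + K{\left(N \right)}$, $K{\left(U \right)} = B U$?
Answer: $171080$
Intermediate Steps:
$B = 9$ ($B = 3 + 6 = 9$)
$K{\left(U \right)} = 9 U$
$S{\left(G,N \right)} = 10 + 9 N$ ($S{\left(G,N \right)} = \left(3^{2} + 1\right) + 9 N = \left(9 + 1\right) + 9 N = 10 + 9 N$)
$- 4888 S{\left(m{\left(-3 - -3,1 \right)},-5 \right)} = - 4888 \left(10 + 9 \left(-5\right)\right) = - 4888 \left(10 - 45\right) = \left(-4888\right) \left(-35\right) = 171080$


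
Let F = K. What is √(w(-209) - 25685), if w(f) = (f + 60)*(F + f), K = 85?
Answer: 9*I*√89 ≈ 84.906*I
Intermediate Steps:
F = 85
w(f) = (60 + f)*(85 + f) (w(f) = (f + 60)*(85 + f) = (60 + f)*(85 + f))
√(w(-209) - 25685) = √((5100 + (-209)² + 145*(-209)) - 25685) = √((5100 + 43681 - 30305) - 25685) = √(18476 - 25685) = √(-7209) = 9*I*√89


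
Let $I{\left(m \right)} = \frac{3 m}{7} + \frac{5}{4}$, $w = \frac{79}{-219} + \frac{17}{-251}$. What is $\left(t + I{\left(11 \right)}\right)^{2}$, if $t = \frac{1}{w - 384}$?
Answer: $\frac{777679742220433441}{21880780812599296} \approx 35.542$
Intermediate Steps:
$w = - \frac{23552}{54969}$ ($w = 79 \left(- \frac{1}{219}\right) + 17 \left(- \frac{1}{251}\right) = - \frac{79}{219} - \frac{17}{251} = - \frac{23552}{54969} \approx -0.42846$)
$I{\left(m \right)} = \frac{5}{4} + \frac{3 m}{7}$ ($I{\left(m \right)} = 3 m \frac{1}{7} + 5 \cdot \frac{1}{4} = \frac{3 m}{7} + \frac{5}{4} = \frac{5}{4} + \frac{3 m}{7}$)
$t = - \frac{54969}{21131648}$ ($t = \frac{1}{- \frac{23552}{54969} - 384} = \frac{1}{- \frac{21131648}{54969}} = - \frac{54969}{21131648} \approx -0.0026013$)
$\left(t + I{\left(11 \right)}\right)^{2} = \left(- \frac{54969}{21131648} + \left(\frac{5}{4} + \frac{3}{7} \cdot 11\right)\right)^{2} = \left(- \frac{54969}{21131648} + \left(\frac{5}{4} + \frac{33}{7}\right)\right)^{2} = \left(- \frac{54969}{21131648} + \frac{167}{28}\right)^{2} = \left(\frac{881861521}{147921536}\right)^{2} = \frac{777679742220433441}{21880780812599296}$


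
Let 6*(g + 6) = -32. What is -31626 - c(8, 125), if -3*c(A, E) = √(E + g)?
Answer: -31626 + √1023/9 ≈ -31622.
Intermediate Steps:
g = -34/3 (g = -6 + (⅙)*(-32) = -6 - 16/3 = -34/3 ≈ -11.333)
c(A, E) = -√(-34/3 + E)/3 (c(A, E) = -√(E - 34/3)/3 = -√(-34/3 + E)/3)
-31626 - c(8, 125) = -31626 - (-1)*√(-102 + 9*125)/9 = -31626 - (-1)*√(-102 + 1125)/9 = -31626 - (-1)*√1023/9 = -31626 + √1023/9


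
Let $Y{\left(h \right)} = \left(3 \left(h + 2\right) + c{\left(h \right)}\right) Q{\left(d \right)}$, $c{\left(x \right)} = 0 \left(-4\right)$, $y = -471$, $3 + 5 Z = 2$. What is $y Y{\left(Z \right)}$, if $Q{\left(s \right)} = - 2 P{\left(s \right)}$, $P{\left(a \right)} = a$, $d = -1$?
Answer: $- \frac{25434}{5} \approx -5086.8$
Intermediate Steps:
$Z = - \frac{1}{5}$ ($Z = - \frac{3}{5} + \frac{1}{5} \cdot 2 = - \frac{3}{5} + \frac{2}{5} = - \frac{1}{5} \approx -0.2$)
$Q{\left(s \right)} = - 2 s$
$c{\left(x \right)} = 0$
$Y{\left(h \right)} = 12 + 6 h$ ($Y{\left(h \right)} = \left(3 \left(h + 2\right) + 0\right) \left(\left(-2\right) \left(-1\right)\right) = \left(3 \left(2 + h\right) + 0\right) 2 = \left(\left(6 + 3 h\right) + 0\right) 2 = \left(6 + 3 h\right) 2 = 12 + 6 h$)
$y Y{\left(Z \right)} = - 471 \left(12 + 6 \left(- \frac{1}{5}\right)\right) = - 471 \left(12 - \frac{6}{5}\right) = \left(-471\right) \frac{54}{5} = - \frac{25434}{5}$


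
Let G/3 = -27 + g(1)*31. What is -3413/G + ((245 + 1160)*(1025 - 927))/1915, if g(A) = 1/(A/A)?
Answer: -976723/4596 ≈ -212.52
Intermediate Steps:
g(A) = 1 (g(A) = 1/1 = 1)
G = 12 (G = 3*(-27 + 1*31) = 3*(-27 + 31) = 3*4 = 12)
-3413/G + ((245 + 1160)*(1025 - 927))/1915 = -3413/12 + ((245 + 1160)*(1025 - 927))/1915 = -3413*1/12 + (1405*98)*(1/1915) = -3413/12 + 137690*(1/1915) = -3413/12 + 27538/383 = -976723/4596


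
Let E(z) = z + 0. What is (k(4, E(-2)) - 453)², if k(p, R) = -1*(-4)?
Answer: 201601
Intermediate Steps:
E(z) = z
k(p, R) = 4
(k(4, E(-2)) - 453)² = (4 - 453)² = (-449)² = 201601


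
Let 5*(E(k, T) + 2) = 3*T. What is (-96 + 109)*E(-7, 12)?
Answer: 338/5 ≈ 67.600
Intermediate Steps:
E(k, T) = -2 + 3*T/5 (E(k, T) = -2 + (3*T)/5 = -2 + 3*T/5)
(-96 + 109)*E(-7, 12) = (-96 + 109)*(-2 + (⅗)*12) = 13*(-2 + 36/5) = 13*(26/5) = 338/5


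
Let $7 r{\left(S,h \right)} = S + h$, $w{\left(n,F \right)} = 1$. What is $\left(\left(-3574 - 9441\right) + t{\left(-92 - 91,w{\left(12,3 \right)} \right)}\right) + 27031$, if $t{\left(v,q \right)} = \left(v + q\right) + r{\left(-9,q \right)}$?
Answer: $\frac{96830}{7} \approx 13833.0$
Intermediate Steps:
$r{\left(S,h \right)} = \frac{S}{7} + \frac{h}{7}$ ($r{\left(S,h \right)} = \frac{S + h}{7} = \frac{S}{7} + \frac{h}{7}$)
$t{\left(v,q \right)} = - \frac{9}{7} + v + \frac{8 q}{7}$ ($t{\left(v,q \right)} = \left(v + q\right) + \left(\frac{1}{7} \left(-9\right) + \frac{q}{7}\right) = \left(q + v\right) + \left(- \frac{9}{7} + \frac{q}{7}\right) = - \frac{9}{7} + v + \frac{8 q}{7}$)
$\left(\left(-3574 - 9441\right) + t{\left(-92 - 91,w{\left(12,3 \right)} \right)}\right) + 27031 = \left(\left(-3574 - 9441\right) - \frac{1282}{7}\right) + 27031 = \left(-13015 - \frac{1282}{7}\right) + 27031 = - \frac{92387}{7} + 27031 = \frac{96830}{7}$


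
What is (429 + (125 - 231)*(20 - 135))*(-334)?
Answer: -4214746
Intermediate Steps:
(429 + (125 - 231)*(20 - 135))*(-334) = (429 - 106*(-115))*(-334) = (429 + 12190)*(-334) = 12619*(-334) = -4214746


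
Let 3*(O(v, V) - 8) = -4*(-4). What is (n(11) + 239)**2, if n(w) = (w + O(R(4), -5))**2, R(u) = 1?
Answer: 55950400/81 ≈ 6.9075e+5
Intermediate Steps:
O(v, V) = 40/3 (O(v, V) = 8 + (-4*(-4))/3 = 8 + (1/3)*16 = 8 + 16/3 = 40/3)
n(w) = (40/3 + w)**2 (n(w) = (w + 40/3)**2 = (40/3 + w)**2)
(n(11) + 239)**2 = ((40 + 3*11)**2/9 + 239)**2 = ((40 + 33)**2/9 + 239)**2 = ((1/9)*73**2 + 239)**2 = ((1/9)*5329 + 239)**2 = (5329/9 + 239)**2 = (7480/9)**2 = 55950400/81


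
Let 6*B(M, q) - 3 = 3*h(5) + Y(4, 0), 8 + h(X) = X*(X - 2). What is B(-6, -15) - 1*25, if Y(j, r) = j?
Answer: -61/3 ≈ -20.333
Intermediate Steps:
h(X) = -8 + X*(-2 + X) (h(X) = -8 + X*(X - 2) = -8 + X*(-2 + X))
B(M, q) = 14/3 (B(M, q) = 1/2 + (3*(-8 + 5**2 - 2*5) + 4)/6 = 1/2 + (3*(-8 + 25 - 10) + 4)/6 = 1/2 + (3*7 + 4)/6 = 1/2 + (21 + 4)/6 = 1/2 + (1/6)*25 = 1/2 + 25/6 = 14/3)
B(-6, -15) - 1*25 = 14/3 - 1*25 = 14/3 - 25 = -61/3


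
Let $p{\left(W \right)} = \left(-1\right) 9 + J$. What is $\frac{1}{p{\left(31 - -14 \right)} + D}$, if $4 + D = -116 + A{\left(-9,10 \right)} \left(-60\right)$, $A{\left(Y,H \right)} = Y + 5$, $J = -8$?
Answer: $\frac{1}{103} \approx 0.0097087$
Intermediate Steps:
$p{\left(W \right)} = -17$ ($p{\left(W \right)} = \left(-1\right) 9 - 8 = -9 - 8 = -17$)
$A{\left(Y,H \right)} = 5 + Y$
$D = 120$ ($D = -4 - \left(116 - \left(5 - 9\right) \left(-60\right)\right) = -4 - -124 = -4 + \left(-116 + 240\right) = -4 + 124 = 120$)
$\frac{1}{p{\left(31 - -14 \right)} + D} = \frac{1}{-17 + 120} = \frac{1}{103}$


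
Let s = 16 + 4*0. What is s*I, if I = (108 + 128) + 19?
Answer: 4080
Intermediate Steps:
I = 255 (I = 236 + 19 = 255)
s = 16 (s = 16 + 0 = 16)
s*I = 16*255 = 4080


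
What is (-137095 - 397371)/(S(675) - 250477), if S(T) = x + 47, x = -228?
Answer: 267233/125329 ≈ 2.1323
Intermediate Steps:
S(T) = -181 (S(T) = -228 + 47 = -181)
(-137095 - 397371)/(S(675) - 250477) = (-137095 - 397371)/(-181 - 250477) = -534466/(-250658) = -534466*(-1/250658) = 267233/125329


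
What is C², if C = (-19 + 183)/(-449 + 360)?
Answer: 26896/7921 ≈ 3.3955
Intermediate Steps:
C = -164/89 (C = 164/(-89) = 164*(-1/89) = -164/89 ≈ -1.8427)
C² = (-164/89)² = 26896/7921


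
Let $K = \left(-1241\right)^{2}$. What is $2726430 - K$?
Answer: $1186349$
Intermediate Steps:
$K = 1540081$
$2726430 - K = 2726430 - 1540081 = 1186349$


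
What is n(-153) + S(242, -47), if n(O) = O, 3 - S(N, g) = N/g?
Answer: -6808/47 ≈ -144.85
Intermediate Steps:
S(N, g) = 3 - N/g
n(-153) + S(242, -47) = -153 + (3 - 1*242/(-47)) = -153 + (3 - 1*242*(-1/47)) = -153 + (3 + 242/47) = -153 + 383/47 = -6808/47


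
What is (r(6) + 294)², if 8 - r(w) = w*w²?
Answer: 7396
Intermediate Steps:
r(w) = 8 - w³ (r(w) = 8 - w*w² = 8 - w³)
(r(6) + 294)² = ((8 - 1*6³) + 294)² = ((8 - 1*216) + 294)² = ((8 - 216) + 294)² = (-208 + 294)² = 86² = 7396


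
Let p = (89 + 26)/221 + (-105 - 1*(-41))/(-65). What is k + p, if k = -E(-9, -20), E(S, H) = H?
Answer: 23763/1105 ≈ 21.505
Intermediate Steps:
p = 1663/1105 (p = 115*(1/221) + (-105 + 41)*(-1/65) = 115/221 - 64*(-1/65) = 115/221 + 64/65 = 1663/1105 ≈ 1.5050)
k = 20 (k = -1*(-20) = 20)
k + p = 20 + 1663/1105 = 23763/1105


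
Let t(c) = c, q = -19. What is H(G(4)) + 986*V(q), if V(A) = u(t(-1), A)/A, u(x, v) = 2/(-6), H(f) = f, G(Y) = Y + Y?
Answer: 1442/57 ≈ 25.298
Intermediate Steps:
G(Y) = 2*Y
u(x, v) = -1/3 (u(x, v) = 2*(-1/6) = -1/3)
V(A) = -1/(3*A)
H(G(4)) + 986*V(q) = 2*4 + 986*(-1/3/(-19)) = 8 + 986*(-1/3*(-1/19)) = 8 + 986*(1/57) = 8 + 986/57 = 1442/57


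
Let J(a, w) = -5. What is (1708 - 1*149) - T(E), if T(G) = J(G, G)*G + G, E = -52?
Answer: 1351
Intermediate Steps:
T(G) = -4*G (T(G) = -5*G + G = -4*G)
(1708 - 1*149) - T(E) = (1708 - 1*149) - (-4)*(-52) = (1708 - 149) - 1*208 = 1559 - 208 = 1351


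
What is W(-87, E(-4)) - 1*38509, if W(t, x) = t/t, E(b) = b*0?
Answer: -38508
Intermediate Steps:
E(b) = 0
W(t, x) = 1
W(-87, E(-4)) - 1*38509 = 1 - 1*38509 = 1 - 38509 = -38508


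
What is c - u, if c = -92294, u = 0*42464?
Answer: -92294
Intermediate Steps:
u = 0
c - u = -92294 - 1*0 = -92294 + 0 = -92294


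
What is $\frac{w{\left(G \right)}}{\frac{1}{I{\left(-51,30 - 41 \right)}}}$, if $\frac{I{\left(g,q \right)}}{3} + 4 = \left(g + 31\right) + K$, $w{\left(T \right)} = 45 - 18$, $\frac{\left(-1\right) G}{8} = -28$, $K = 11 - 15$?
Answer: $-2268$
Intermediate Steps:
$K = -4$
$G = 224$ ($G = \left(-8\right) \left(-28\right) = 224$)
$w{\left(T \right)} = 27$
$I{\left(g,q \right)} = 69 + 3 g$ ($I{\left(g,q \right)} = -12 + 3 \left(\left(g + 31\right) - 4\right) = -12 + 3 \left(\left(31 + g\right) - 4\right) = -12 + 3 \left(27 + g\right) = -12 + \left(81 + 3 g\right) = 69 + 3 g$)
$\frac{w{\left(G \right)}}{\frac{1}{I{\left(-51,30 - 41 \right)}}} = \frac{27}{\frac{1}{69 + 3 \left(-51\right)}} = \frac{27}{\frac{1}{69 - 153}} = \frac{27}{\frac{1}{-84}} = \frac{27}{- \frac{1}{84}} = 27 \left(-84\right) = -2268$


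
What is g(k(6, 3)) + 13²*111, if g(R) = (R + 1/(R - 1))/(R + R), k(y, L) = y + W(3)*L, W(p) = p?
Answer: 7878991/420 ≈ 18760.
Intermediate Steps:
k(y, L) = y + 3*L
g(R) = (R + 1/(-1 + R))/(2*R) (g(R) = (R + 1/(-1 + R))/((2*R)) = (R + 1/(-1 + R))*(1/(2*R)) = (R + 1/(-1 + R))/(2*R))
g(k(6, 3)) + 13²*111 = (1 + (6 + 3*3)² - (6 + 3*3))/(2*(6 + 3*3)*(-1 + (6 + 3*3))) + 13²*111 = (1 + (6 + 9)² - (6 + 9))/(2*(6 + 9)*(-1 + (6 + 9))) + 169*111 = (½)*(1 + 15² - 1*15)/(15*(-1 + 15)) + 18759 = (½)*(1/15)*(1 + 225 - 15)/14 + 18759 = (½)*(1/15)*(1/14)*211 + 18759 = 211/420 + 18759 = 7878991/420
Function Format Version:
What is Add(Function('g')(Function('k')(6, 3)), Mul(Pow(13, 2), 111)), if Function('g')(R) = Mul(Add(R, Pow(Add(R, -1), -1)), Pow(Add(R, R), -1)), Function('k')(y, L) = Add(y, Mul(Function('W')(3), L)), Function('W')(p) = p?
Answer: Rational(7878991, 420) ≈ 18760.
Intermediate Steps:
Function('k')(y, L) = Add(y, Mul(3, L))
Function('g')(R) = Mul(Rational(1, 2), Pow(R, -1), Add(R, Pow(Add(-1, R), -1))) (Function('g')(R) = Mul(Add(R, Pow(Add(-1, R), -1)), Pow(Mul(2, R), -1)) = Mul(Add(R, Pow(Add(-1, R), -1)), Mul(Rational(1, 2), Pow(R, -1))) = Mul(Rational(1, 2), Pow(R, -1), Add(R, Pow(Add(-1, R), -1))))
Add(Function('g')(Function('k')(6, 3)), Mul(Pow(13, 2), 111)) = Add(Mul(Rational(1, 2), Pow(Add(6, Mul(3, 3)), -1), Pow(Add(-1, Add(6, Mul(3, 3))), -1), Add(1, Pow(Add(6, Mul(3, 3)), 2), Mul(-1, Add(6, Mul(3, 3))))), Mul(Pow(13, 2), 111)) = Add(Mul(Rational(1, 2), Pow(Add(6, 9), -1), Pow(Add(-1, Add(6, 9)), -1), Add(1, Pow(Add(6, 9), 2), Mul(-1, Add(6, 9)))), Mul(169, 111)) = Add(Mul(Rational(1, 2), Pow(15, -1), Pow(Add(-1, 15), -1), Add(1, Pow(15, 2), Mul(-1, 15))), 18759) = Add(Mul(Rational(1, 2), Rational(1, 15), Pow(14, -1), Add(1, 225, -15)), 18759) = Add(Mul(Rational(1, 2), Rational(1, 15), Rational(1, 14), 211), 18759) = Add(Rational(211, 420), 18759) = Rational(7878991, 420)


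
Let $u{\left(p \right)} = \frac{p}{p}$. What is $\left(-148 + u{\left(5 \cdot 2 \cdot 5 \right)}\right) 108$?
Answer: $-15876$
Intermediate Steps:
$u{\left(p \right)} = 1$
$\left(-148 + u{\left(5 \cdot 2 \cdot 5 \right)}\right) 108 = \left(-148 + 1\right) 108 = \left(-147\right) 108 = -15876$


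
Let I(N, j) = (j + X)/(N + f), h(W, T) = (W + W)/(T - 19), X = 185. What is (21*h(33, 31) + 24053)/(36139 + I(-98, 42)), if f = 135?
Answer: 1788469/2674740 ≈ 0.66865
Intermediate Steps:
h(W, T) = 2*W/(-19 + T) (h(W, T) = (2*W)/(-19 + T) = 2*W/(-19 + T))
I(N, j) = (185 + j)/(135 + N) (I(N, j) = (j + 185)/(N + 135) = (185 + j)/(135 + N))
(21*h(33, 31) + 24053)/(36139 + I(-98, 42)) = (21*(2*33/(-19 + 31)) + 24053)/(36139 + (185 + 42)/(135 - 98)) = (21*(2*33/12) + 24053)/(36139 + 227/37) = (21*(2*33*(1/12)) + 24053)/(36139 + (1/37)*227) = (21*(11/2) + 24053)/(36139 + 227/37) = (231/2 + 24053)/(1337370/37) = (48337/2)*(37/1337370) = 1788469/2674740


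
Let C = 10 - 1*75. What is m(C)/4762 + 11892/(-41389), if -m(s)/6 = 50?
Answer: -34523202/98547209 ≈ -0.35032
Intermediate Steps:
C = -65 (C = 10 - 75 = -65)
m(s) = -300 (m(s) = -6*50 = -300)
m(C)/4762 + 11892/(-41389) = -300/4762 + 11892/(-41389) = -300*1/4762 + 11892*(-1/41389) = -150/2381 - 11892/41389 = -34523202/98547209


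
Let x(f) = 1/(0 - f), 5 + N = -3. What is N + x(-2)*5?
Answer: -11/2 ≈ -5.5000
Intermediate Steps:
N = -8 (N = -5 - 3 = -8)
x(f) = -1/f (x(f) = 1/(-f) = -1/f)
N + x(-2)*5 = -8 - 1/(-2)*5 = -8 - 1*(-½)*5 = -8 + (½)*5 = -8 + 5/2 = -11/2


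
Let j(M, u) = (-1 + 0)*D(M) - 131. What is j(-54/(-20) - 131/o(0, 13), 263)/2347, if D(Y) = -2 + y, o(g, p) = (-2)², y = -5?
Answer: -124/2347 ≈ -0.052833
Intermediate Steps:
o(g, p) = 4
D(Y) = -7 (D(Y) = -2 - 5 = -7)
j(M, u) = -124 (j(M, u) = (-1 + 0)*(-7) - 131 = -1*(-7) - 131 = 7 - 131 = -124)
j(-54/(-20) - 131/o(0, 13), 263)/2347 = -124/2347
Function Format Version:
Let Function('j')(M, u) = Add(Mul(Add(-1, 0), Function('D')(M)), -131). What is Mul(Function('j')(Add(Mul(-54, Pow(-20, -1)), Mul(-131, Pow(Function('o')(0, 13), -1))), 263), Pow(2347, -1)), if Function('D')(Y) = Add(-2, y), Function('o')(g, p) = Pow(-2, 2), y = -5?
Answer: Rational(-124, 2347) ≈ -0.052833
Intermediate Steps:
Function('o')(g, p) = 4
Function('D')(Y) = -7 (Function('D')(Y) = Add(-2, -5) = -7)
Function('j')(M, u) = -124 (Function('j')(M, u) = Add(Mul(Add(-1, 0), -7), -131) = Add(Mul(-1, -7), -131) = Add(7, -131) = -124)
Mul(Function('j')(Add(Mul(-54, Pow(-20, -1)), Mul(-131, Pow(Function('o')(0, 13), -1))), 263), Pow(2347, -1)) = Mul(-124, Pow(2347, -1)) = Mul(-124, Rational(1, 2347)) = Rational(-124, 2347)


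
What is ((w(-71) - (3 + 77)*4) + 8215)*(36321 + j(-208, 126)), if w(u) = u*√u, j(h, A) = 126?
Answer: 287749065 - 2587737*I*√71 ≈ 2.8775e+8 - 2.1805e+7*I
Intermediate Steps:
w(u) = u^(3/2)
((w(-71) - (3 + 77)*4) + 8215)*(36321 + j(-208, 126)) = (((-71)^(3/2) - (3 + 77)*4) + 8215)*(36321 + 126) = ((-71*I*√71 - 80*4) + 8215)*36447 = ((-71*I*√71 - 1*320) + 8215)*36447 = ((-71*I*√71 - 320) + 8215)*36447 = ((-320 - 71*I*√71) + 8215)*36447 = (7895 - 71*I*√71)*36447 = 287749065 - 2587737*I*√71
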